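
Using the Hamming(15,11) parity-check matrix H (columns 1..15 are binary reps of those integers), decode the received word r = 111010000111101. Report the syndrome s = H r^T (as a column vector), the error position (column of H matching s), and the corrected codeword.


s = (1, 0, 1, 0)^T, error position = 10, corrected codeword c = 111010000011101

Compute s = H r^T mod 2 one row at a time:
  s_1 = 0 + 0 + 1 + 1 + 1 + 1 + 0 + 1 = 5 ≡ 1 (mod 2).
  s_2 = 0 + 1 + 0 + 0 + 1 + 1 + 0 + 1 = 4 ≡ 0 (mod 2).
  s_3 = 1 + 1 + 0 + 0 + 1 + 1 + 0 + 1 = 5 ≡ 1 (mod 2).
  s_4 = 1 + 1 + 1 + 0 + 0 + 1 + 1 + 1 = 6 ≡ 0 (mod 2).
s = (1, 0, 1, 0)^T — this equals column 10 of H (binary 1010), so error is at position 10.
Correct: flip bit 10 of r = 111010000111101 to get c = 111010000011101.


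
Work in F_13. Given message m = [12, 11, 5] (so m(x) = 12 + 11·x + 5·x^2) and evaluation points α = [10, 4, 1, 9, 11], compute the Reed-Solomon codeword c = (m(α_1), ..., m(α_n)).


c = [11, 6, 2, 9, 10]

Message polynomial: m(x) = 12 + 11·x + 5·x^2 (mod 13).
For each evaluation point α_i, compute m(α_i) mod 13:
  α_1 = 10: Horner steps 5 → 9 → 11, so m(10) = 11.
  α_2 = 4: Horner steps 5 → 5 → 6, so m(4) = 6.
  α_3 = 1: Horner steps 5 → 3 → 2, so m(1) = 2.
  α_4 = 9: Horner steps 5 → 4 → 9, so m(9) = 9.
  α_5 = 11: Horner steps 5 → 1 → 10, so m(11) = 10.
Codeword c = [11, 6, 2, 9, 10] ∈ F_13^5.


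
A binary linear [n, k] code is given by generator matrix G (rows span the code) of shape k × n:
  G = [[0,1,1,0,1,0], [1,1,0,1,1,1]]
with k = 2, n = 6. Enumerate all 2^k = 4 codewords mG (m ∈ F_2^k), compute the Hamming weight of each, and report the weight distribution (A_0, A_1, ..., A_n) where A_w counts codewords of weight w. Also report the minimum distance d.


Weight distribution: A_0 = 1, A_3 = 1, A_4 = 1, A_5 = 1. Minimum distance d = 3.

Enumerate all 2^2 = 4 messages m ∈ F_2^2.
For each, compute codeword c = mG in F_2^6, then tally its weight.
  m = 00 → c = 000000, weight = 0.
  m = 10 → c = 011010, weight = 3.
  m = 01 → c = 110111, weight = 5.
  m = 11 → c = 101101, weight = 4.
Tally weights:
  weight 0: 1 codewords.
  weight 3: 1 codewords.
  weight 4: 1 codewords.
  weight 5: 1 codewords.
Minimum distance d = smallest w > 0 with A_w > 0 = 3.
Sanity: Σ A_w = 4 = 2^2 = 4 ✓.


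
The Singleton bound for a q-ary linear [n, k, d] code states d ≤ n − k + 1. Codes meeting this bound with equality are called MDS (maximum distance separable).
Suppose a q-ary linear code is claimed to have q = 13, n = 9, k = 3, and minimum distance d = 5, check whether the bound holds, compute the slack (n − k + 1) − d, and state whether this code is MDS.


Singleton RHS = n − k + 1 = 7, slack = 2, bound satisfied, not MDS.

Singleton bound: d ≤ n − k + 1.
Here n = 9, k = 3, so n − k + 1 = 7.
Given d = 5, check d ≤ 7: YES.
Slack = (n − k + 1) − d = 2.
The code is NOT MDS (slack = 2 > 0).
Description: the claimed parameters are [9, 3, 5]_13; such a code would be non-MDS.


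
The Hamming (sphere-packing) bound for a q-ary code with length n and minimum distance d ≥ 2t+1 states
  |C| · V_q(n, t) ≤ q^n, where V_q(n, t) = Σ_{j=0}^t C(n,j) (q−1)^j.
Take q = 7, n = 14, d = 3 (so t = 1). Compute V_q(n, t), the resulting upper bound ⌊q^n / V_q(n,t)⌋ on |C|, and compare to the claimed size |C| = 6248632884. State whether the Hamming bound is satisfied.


V_q(n, t) = 85, q^n = 678223072849, Hamming bound = 7979094974, |C| = 6248632884 ≤ bound (satisfied).

Step 1: Compute V_q(n, t) = Σ_{j=0}^1 C(n, j) (q−1)^j.
  j = 0: C(14,0)·(6)^0 = 1·1 = 1.
  j = 1: C(14,1)·(6)^1 = 14·6 = 84.
  V_q(n, t) = 1 + 84 = 85.
Step 2: q^n = 7^14 = 678223072849.
Step 3: Hamming bound ⌊q^n / V_q(n,t)⌋ = ⌊678223072849/85⌋ = 7979094974.
Step 4: Compare |C| = 6248632884 to 7979094974: satisfied.
The claimed |C| lies below the Hamming bound.


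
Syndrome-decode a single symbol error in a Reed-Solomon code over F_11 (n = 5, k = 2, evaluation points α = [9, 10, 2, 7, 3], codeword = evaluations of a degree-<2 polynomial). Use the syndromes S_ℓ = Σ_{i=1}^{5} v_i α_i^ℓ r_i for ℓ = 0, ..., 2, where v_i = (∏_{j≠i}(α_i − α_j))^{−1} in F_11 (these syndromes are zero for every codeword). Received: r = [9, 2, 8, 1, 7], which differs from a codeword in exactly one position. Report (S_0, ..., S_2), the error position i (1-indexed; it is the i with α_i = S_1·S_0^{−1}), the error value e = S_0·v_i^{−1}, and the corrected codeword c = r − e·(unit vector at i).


S = (1, 2, 4), error at position 3, error magnitude e = 5, c = [9, 2, 3, 1, 7].

Step 1: column multipliers v_i = (∏_{j≠i}(α_i − α_j))^{−1} mod 11.
  i = 1 (α = 9): (9−10)(9−2)(9−7)(9−3) = (−1)·7·2·6 = −84 ≡ 4, so v_1 = 4^{−1} = 3 (mod 11).
  i = 2 (α = 10): (10−9)(10−2)(10−7)(10−3) = 1·8·3·7 = 168 ≡ 3, so v_2 = 3^{−1} = 4 (mod 11).
  i = 3 (α = 2): (2−9)(2−10)(2−7)(2−3) = (−7)·(−8)·(−5)·(−1) = 280 ≡ 5, so v_3 = 5^{−1} = 9 (mod 11).
  i = 4 (α = 7): (7−9)(7−10)(7−2)(7−3) = (−2)·(−3)·5·4 = 120 ≡ 10, so v_4 = 10^{−1} = 10 (mod 11).
  i = 5 (α = 3): (3−9)(3−10)(3−2)(3−7) = (−6)·(−7)·1·(−4) = −168 ≡ 8, so v_5 = 8^{−1} = 7 (mod 11).
  v = [3, 4, 9, 10, 7].
Step 2: syndromes of r = [9, 2, 8, 1, 7] (all sums mod 11).
  S_0 = Σ v_i r_i = 3·9 + 4·2 + 9·8 + 10·1 + 7·7 = 166 ≡ 1.
  S_1 = Σ v_i α_i r_i = 3·9·9 + 4·10·2 + 9·2·8 + 10·7·1 + 7·3·7 = 684 ≡ 2.
  α_i^2 mod 11 = [4, 1, 4, 5, 9].
  S_2 = Σ v_i α_i^2 r_i = 3·4·9 + 4·1·2 + 9·4·8 + 10·5·1 + 7·9·7 = 895 ≡ 4.
  S = (1, 2, 4) ≠ 0, so r is not a codeword (an error is present).
Step 3: locate the error. For a single error e at position i, S_ℓ = v_i·e·α_i^ℓ, so α_err = S_1/S_0.
  S_0^{−1} = 1^{−1} = 1 (mod 11), so α_err = 2·1 = 2 ≡ 2 = α_3. Error position i = 3.
  Consistency check: S_2/S_1 = 4·6 = 24 ≡ 2 = α_err ✓ (single-error assumption holds).
Step 4: error magnitude e = S_0/v_3 = S_0·∏_{j≠3}(α_3 − α_j) = 1·5 = 5 ≡ 5 (mod 11).
Step 5: correct position 3: c_3 = r_3 − e = 8 − 5 ≡ 3 (mod 11). Hence c = [9, 2, 3, 1, 7].
  Check: interpolating c through the α_i gives m(x) = 6 + 4·x (degree < 2) with m(α_i) = c_i for every i, so c is indeed a codeword.


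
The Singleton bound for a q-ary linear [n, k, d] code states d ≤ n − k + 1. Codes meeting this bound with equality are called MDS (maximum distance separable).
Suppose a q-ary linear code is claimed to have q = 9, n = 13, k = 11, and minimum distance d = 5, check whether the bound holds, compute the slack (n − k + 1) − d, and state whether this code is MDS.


Singleton RHS = n − k + 1 = 3, slack = -2, bound violated (no such code; not MDS).

Singleton bound: d ≤ n − k + 1.
Here n = 13, k = 11, so n − k + 1 = 3.
Given d = 5, check d ≤ 3: NO.
Slack = (n − k + 1) − d = -2.
The slack is negative: d = 5 exceeds n − k + 1 = 3 by 2, so the Singleton bound is violated and no linear [13, 11, 5]_9 code can exist. In particular it is not MDS (MDS requires d = n − k + 1 exactly).
Description: the claimed parameters are [13, 11, 5]_9; such a code would be impossible (violates the Singleton bound).


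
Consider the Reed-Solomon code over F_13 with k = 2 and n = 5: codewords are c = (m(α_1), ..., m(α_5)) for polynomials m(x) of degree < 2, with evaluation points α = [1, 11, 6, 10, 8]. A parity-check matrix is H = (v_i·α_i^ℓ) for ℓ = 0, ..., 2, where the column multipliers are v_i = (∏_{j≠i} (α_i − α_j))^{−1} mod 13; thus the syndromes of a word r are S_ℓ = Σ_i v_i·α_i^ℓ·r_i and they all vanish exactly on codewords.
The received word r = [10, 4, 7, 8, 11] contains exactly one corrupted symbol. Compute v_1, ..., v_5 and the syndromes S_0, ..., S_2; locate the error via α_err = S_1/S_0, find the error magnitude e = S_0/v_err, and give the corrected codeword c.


S = (1, 10, 9), error at position 4, error magnitude e = 6, c = [10, 4, 7, 2, 11].

Step 1: column multipliers v_i = (∏_{j≠i}(α_i − α_j))^{−1} mod 13.
  i = 1 (α = 1): (1−11)(1−6)(1−10)(1−8) = (−10)·(−5)·(−9)·(−7) = 3150 ≡ 4, so v_1 = 4^{−1} = 10 (mod 13).
  i = 2 (α = 11): (11−1)(11−6)(11−10)(11−8) = 10·5·1·3 = 150 ≡ 7, so v_2 = 7^{−1} = 2 (mod 13).
  i = 3 (α = 6): (6−1)(6−11)(6−10)(6−8) = 5·(−5)·(−4)·(−2) = −200 ≡ 8, so v_3 = 8^{−1} = 5 (mod 13).
  i = 4 (α = 10): (10−1)(10−11)(10−6)(10−8) = 9·(−1)·4·2 = −72 ≡ 6, so v_4 = 6^{−1} = 11 (mod 13).
  i = 5 (α = 8): (8−1)(8−11)(8−6)(8−10) = 7·(−3)·2·(−2) = 84 ≡ 6, so v_5 = 6^{−1} = 11 (mod 13).
  v = [10, 2, 5, 11, 11].
Step 2: syndromes of r = [10, 4, 7, 8, 11] (all sums mod 13).
  S_0 = Σ v_i r_i = 10·10 + 2·4 + 5·7 + 11·8 + 11·11 = 352 ≡ 1.
  S_1 = Σ v_i α_i r_i = 10·1·10 + 2·11·4 + 5·6·7 + 11·10·8 + 11·8·11 = 2246 ≡ 10.
  α_i^2 mod 13 = [1, 4, 10, 9, 12].
  S_2 = Σ v_i α_i^2 r_i = 10·1·10 + 2·4·4 + 5·10·7 + 11·9·8 + 11·12·11 = 2726 ≡ 9.
  S = (1, 10, 9) ≠ 0, so r is not a codeword (an error is present).
Step 3: locate the error. For a single error e at position i, S_ℓ = v_i·e·α_i^ℓ, so α_err = S_1/S_0.
  S_0^{−1} = 1^{−1} = 1 (mod 13), so α_err = 10·1 = 10 ≡ 10 = α_4. Error position i = 4.
  Consistency check: S_2/S_1 = 9·4 = 36 ≡ 10 = α_err ✓ (single-error assumption holds).
Step 4: error magnitude e = S_0/v_4 = S_0·∏_{j≠4}(α_4 − α_j) = 1·6 = 6 ≡ 6 (mod 13).
Step 5: correct position 4: c_4 = r_4 − e = 8 − 6 ≡ 2 (mod 13). Hence c = [10, 4, 7, 2, 11].
  Check: interpolating c through the α_i gives m(x) = 8 + 2·x (degree < 2) with m(α_i) = c_i for every i, so c is indeed a codeword.


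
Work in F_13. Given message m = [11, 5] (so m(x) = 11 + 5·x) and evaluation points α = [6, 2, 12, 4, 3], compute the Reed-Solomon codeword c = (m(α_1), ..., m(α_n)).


c = [2, 8, 6, 5, 0]

Message polynomial: m(x) = 11 + 5·x (mod 13).
For each evaluation point α_i, compute m(α_i) mod 13:
  α_1 = 6: Horner steps 5 → 2, so m(6) = 2.
  α_2 = 2: Horner steps 5 → 8, so m(2) = 8.
  α_3 = 12: Horner steps 5 → 6, so m(12) = 6.
  α_4 = 4: Horner steps 5 → 5, so m(4) = 5.
  α_5 = 3: Horner steps 5 → 0, so m(3) = 0.
Codeword c = [2, 8, 6, 5, 0] ∈ F_13^5.


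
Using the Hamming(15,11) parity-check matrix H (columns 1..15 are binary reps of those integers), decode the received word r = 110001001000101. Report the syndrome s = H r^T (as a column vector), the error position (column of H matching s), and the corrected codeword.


s = (1, 1, 1, 0)^T, error position = 14, corrected codeword c = 110001001000111

Compute s = H r^T mod 2 one row at a time:
  s_1 = 0 + 1 + 0 + 0 + 0 + 1 + 0 + 1 = 3 ≡ 1 (mod 2).
  s_2 = 0 + 0 + 1 + 0 + 0 + 1 + 0 + 1 = 3 ≡ 1 (mod 2).
  s_3 = 1 + 0 + 1 + 0 + 0 + 0 + 0 + 1 = 3 ≡ 1 (mod 2).
  s_4 = 1 + 0 + 0 + 0 + 1 + 0 + 1 + 1 = 4 ≡ 0 (mod 2).
s = (1, 1, 1, 0)^T — this equals column 14 of H (binary 1110), so error is at position 14.
Correct: flip bit 14 of r = 110001001000101 to get c = 110001001000111.


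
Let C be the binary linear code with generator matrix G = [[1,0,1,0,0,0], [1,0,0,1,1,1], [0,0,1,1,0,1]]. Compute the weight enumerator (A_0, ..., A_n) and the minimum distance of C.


Weight distribution: A_0 = 1, A_1 = 1, A_2 = 1, A_3 = 3, A_4 = 2. Minimum distance d = 1.

Enumerate all 2^3 = 8 messages m ∈ F_2^3.
For each, compute codeword c = mG in F_2^6, then tally its weight.
  m = 000 → c = 000000, weight = 0.
  m = 100 → c = 101000, weight = 2.
  m = 010 → c = 100111, weight = 4.
  m = 110 → c = 001111, weight = 4.
  m = 001 → c = 001101, weight = 3.
  m = 101 → c = 100101, weight = 3.
  m = 011 → c = 101010, weight = 3.
  m = 111 → c = 000010, weight = 1.
Tally weights:
  weight 0: 1 codewords.
  weight 1: 1 codewords.
  weight 2: 1 codewords.
  weight 3: 3 codewords.
  weight 4: 2 codewords.
Minimum distance d = smallest w > 0 with A_w > 0 = 1.
Sanity: Σ A_w = 8 = 2^3 = 8 ✓.


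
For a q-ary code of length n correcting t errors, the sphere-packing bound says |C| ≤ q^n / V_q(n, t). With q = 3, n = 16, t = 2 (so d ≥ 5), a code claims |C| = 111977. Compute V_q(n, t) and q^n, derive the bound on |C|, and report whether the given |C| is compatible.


V_q(n, t) = 513, q^n = 43046721, Hamming bound = 83911, |C| = 111977 > bound (violated).

Step 1: Compute V_q(n, t) = Σ_{j=0}^2 C(n, j) (q−1)^j.
  j = 0: C(16,0)·(2)^0 = 1·1 = 1.
  j = 1: C(16,1)·(2)^1 = 16·2 = 32.
  j = 2: C(16,2)·(2)^2 = 120·4 = 480.
  V_q(n, t) = 1 + 32 + 480 = 513.
Step 2: q^n = 3^16 = 43046721.
Step 3: Hamming bound ⌊q^n / V_q(n,t)⌋ = ⌊43046721/513⌋ = 83911.
Step 4: Compare |C| = 111977 to 83911: violated.
The claimed |C| lies above the Hamming bound, so no 3-ary code of length 16 with d ≥ 5 can have 111977 codewords.


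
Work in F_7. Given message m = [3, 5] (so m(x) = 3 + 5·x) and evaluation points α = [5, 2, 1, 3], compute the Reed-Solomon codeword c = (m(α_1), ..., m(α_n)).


c = [0, 6, 1, 4]

Message polynomial: m(x) = 3 + 5·x (mod 7).
For each evaluation point α_i, compute m(α_i) mod 7:
  α_1 = 5: Horner steps 5 → 0, so m(5) = 0.
  α_2 = 2: Horner steps 5 → 6, so m(2) = 6.
  α_3 = 1: Horner steps 5 → 1, so m(1) = 1.
  α_4 = 3: Horner steps 5 → 4, so m(3) = 4.
Codeword c = [0, 6, 1, 4] ∈ F_7^4.


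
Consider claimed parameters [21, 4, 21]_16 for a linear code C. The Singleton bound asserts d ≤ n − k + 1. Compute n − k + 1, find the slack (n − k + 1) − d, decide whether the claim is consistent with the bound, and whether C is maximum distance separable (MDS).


Singleton RHS = n − k + 1 = 18, slack = -3, bound violated (no such code; not MDS).

Singleton bound: d ≤ n − k + 1.
Here n = 21, k = 4, so n − k + 1 = 18.
Given d = 21, check d ≤ 18: NO.
Slack = (n − k + 1) − d = -3.
The slack is negative: d = 21 exceeds n − k + 1 = 18 by 3, so the Singleton bound is violated and no linear [21, 4, 21]_16 code can exist. In particular it is not MDS (MDS requires d = n − k + 1 exactly).
Description: the claimed parameters are [21, 4, 21]_16; such a code would be impossible (violates the Singleton bound).


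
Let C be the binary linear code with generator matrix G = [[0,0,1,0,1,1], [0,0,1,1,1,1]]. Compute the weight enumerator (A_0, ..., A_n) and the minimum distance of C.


Weight distribution: A_0 = 1, A_1 = 1, A_3 = 1, A_4 = 1. Minimum distance d = 1.

Enumerate all 2^2 = 4 messages m ∈ F_2^2.
For each, compute codeword c = mG in F_2^6, then tally its weight.
  m = 00 → c = 000000, weight = 0.
  m = 10 → c = 001011, weight = 3.
  m = 01 → c = 001111, weight = 4.
  m = 11 → c = 000100, weight = 1.
Tally weights:
  weight 0: 1 codewords.
  weight 1: 1 codewords.
  weight 3: 1 codewords.
  weight 4: 1 codewords.
Minimum distance d = smallest w > 0 with A_w > 0 = 1.
Sanity: Σ A_w = 4 = 2^2 = 4 ✓.


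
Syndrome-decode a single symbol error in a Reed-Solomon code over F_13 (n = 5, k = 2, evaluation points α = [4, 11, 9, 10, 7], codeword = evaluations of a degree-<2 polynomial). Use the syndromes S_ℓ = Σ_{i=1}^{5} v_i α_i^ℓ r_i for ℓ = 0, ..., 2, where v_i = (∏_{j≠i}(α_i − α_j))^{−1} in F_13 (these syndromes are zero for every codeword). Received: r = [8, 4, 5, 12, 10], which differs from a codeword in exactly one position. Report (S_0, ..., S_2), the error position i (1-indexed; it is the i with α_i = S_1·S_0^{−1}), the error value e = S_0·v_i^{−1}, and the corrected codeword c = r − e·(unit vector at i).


S = (9, 3, 1), error at position 3, error magnitude e = 11, c = [8, 4, 7, 12, 10].

Step 1: column multipliers v_i = (∏_{j≠i}(α_i − α_j))^{−1} mod 13.
  i = 1 (α = 4): (4−11)(4−9)(4−10)(4−7) = (−7)·(−5)·(−6)·(−3) = 630 ≡ 6, so v_1 = 6^{−1} = 11 (mod 13).
  i = 2 (α = 11): (11−4)(11−9)(11−10)(11−7) = 7·2·1·4 = 56 ≡ 4, so v_2 = 4^{−1} = 10 (mod 13).
  i = 3 (α = 9): (9−4)(9−11)(9−10)(9−7) = 5·(−2)·(−1)·2 = 20 ≡ 7, so v_3 = 7^{−1} = 2 (mod 13).
  i = 4 (α = 10): (10−4)(10−11)(10−9)(10−7) = 6·(−1)·1·3 = −18 ≡ 8, so v_4 = 8^{−1} = 5 (mod 13).
  i = 5 (α = 7): (7−4)(7−11)(7−9)(7−10) = 3·(−4)·(−2)·(−3) = −72 ≡ 6, so v_5 = 6^{−1} = 11 (mod 13).
  v = [11, 10, 2, 5, 11].
Step 2: syndromes of r = [8, 4, 5, 12, 10] (all sums mod 13).
  S_0 = Σ v_i r_i = 11·8 + 10·4 + 2·5 + 5·12 + 11·10 = 308 ≡ 9.
  S_1 = Σ v_i α_i r_i = 11·4·8 + 10·11·4 + 2·9·5 + 5·10·12 + 11·7·10 = 2252 ≡ 3.
  α_i^2 mod 13 = [3, 4, 3, 9, 10].
  S_2 = Σ v_i α_i^2 r_i = 11·3·8 + 10·4·4 + 2·3·5 + 5·9·12 + 11·10·10 = 2094 ≡ 1.
  S = (9, 3, 1) ≠ 0, so r is not a codeword (an error is present).
Step 3: locate the error. For a single error e at position i, S_ℓ = v_i·e·α_i^ℓ, so α_err = S_1/S_0.
  S_0^{−1} = 9^{−1} = 3 (mod 13), so α_err = 3·3 = 9 ≡ 9 = α_3. Error position i = 3.
  Consistency check: S_2/S_1 = 1·9 = 9 ≡ 9 = α_err ✓ (single-error assumption holds).
Step 4: error magnitude e = S_0/v_3 = S_0·∏_{j≠3}(α_3 − α_j) = 9·7 = 63 ≡ 11 (mod 13).
Step 5: correct position 3: c_3 = r_3 − e = 5 − 11 ≡ 7 (mod 13). Hence c = [8, 4, 7, 12, 10].
  Check: interpolating c through the α_i gives m(x) = 1 + 5·x (degree < 2) with m(α_i) = c_i for every i, so c is indeed a codeword.


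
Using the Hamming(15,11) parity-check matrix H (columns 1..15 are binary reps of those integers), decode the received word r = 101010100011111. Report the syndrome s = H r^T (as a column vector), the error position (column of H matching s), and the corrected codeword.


s = (1, 0, 1, 1)^T, error position = 11, corrected codeword c = 101010100001111

Compute s = H r^T mod 2 one row at a time:
  s_1 = 0 + 0 + 0 + 1 + 1 + 1 + 1 + 1 = 5 ≡ 1 (mod 2).
  s_2 = 0 + 1 + 0 + 1 + 1 + 1 + 1 + 1 = 6 ≡ 0 (mod 2).
  s_3 = 0 + 1 + 0 + 1 + 0 + 1 + 1 + 1 = 5 ≡ 1 (mod 2).
  s_4 = 1 + 1 + 1 + 1 + 0 + 1 + 1 + 1 = 7 ≡ 1 (mod 2).
s = (1, 0, 1, 1)^T — this equals column 11 of H (binary 1011), so error is at position 11.
Correct: flip bit 11 of r = 101010100011111 to get c = 101010100001111.


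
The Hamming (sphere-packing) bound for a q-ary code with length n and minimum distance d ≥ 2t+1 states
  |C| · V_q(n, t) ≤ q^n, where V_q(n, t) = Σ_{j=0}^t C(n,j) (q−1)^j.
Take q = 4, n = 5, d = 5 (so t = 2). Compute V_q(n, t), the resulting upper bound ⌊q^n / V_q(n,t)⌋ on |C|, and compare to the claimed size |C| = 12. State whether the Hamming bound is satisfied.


V_q(n, t) = 106, q^n = 1024, Hamming bound = 9, |C| = 12 > bound (violated).

Step 1: Compute V_q(n, t) = Σ_{j=0}^2 C(n, j) (q−1)^j.
  j = 0: C(5,0)·(3)^0 = 1·1 = 1.
  j = 1: C(5,1)·(3)^1 = 5·3 = 15.
  j = 2: C(5,2)·(3)^2 = 10·9 = 90.
  V_q(n, t) = 1 + 15 + 90 = 106.
Step 2: q^n = 4^5 = 1024.
Step 3: Hamming bound ⌊q^n / V_q(n,t)⌋ = ⌊1024/106⌋ = 9.
Step 4: Compare |C| = 12 to 9: violated.
The claimed |C| lies above the Hamming bound, so no 4-ary code of length 5 with d ≥ 5 can have 12 codewords.


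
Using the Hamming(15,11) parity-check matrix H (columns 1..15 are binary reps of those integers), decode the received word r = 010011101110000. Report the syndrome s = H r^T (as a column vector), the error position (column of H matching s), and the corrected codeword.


s = (1, 1, 1, 0)^T, error position = 14, corrected codeword c = 010011101110010

Compute s = H r^T mod 2 one row at a time:
  s_1 = 0 + 1 + 1 + 1 + 0 + 0 + 0 + 0 = 3 ≡ 1 (mod 2).
  s_2 = 0 + 1 + 1 + 1 + 0 + 0 + 0 + 0 = 3 ≡ 1 (mod 2).
  s_3 = 1 + 0 + 1 + 1 + 1 + 1 + 0 + 0 = 5 ≡ 1 (mod 2).
  s_4 = 0 + 0 + 1 + 1 + 1 + 1 + 0 + 0 = 4 ≡ 0 (mod 2).
s = (1, 1, 1, 0)^T — this equals column 14 of H (binary 1110), so error is at position 14.
Correct: flip bit 14 of r = 010011101110000 to get c = 010011101110010.


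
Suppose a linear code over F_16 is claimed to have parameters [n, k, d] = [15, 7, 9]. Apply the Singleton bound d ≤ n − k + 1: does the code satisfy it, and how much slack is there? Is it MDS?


Singleton RHS = n − k + 1 = 9, slack = 0, bound satisfied, MDS.

Singleton bound: d ≤ n − k + 1.
Here n = 15, k = 7, so n − k + 1 = 9.
Given d = 9, check d ≤ 9: YES.
Slack = (n − k + 1) − d = 0.
The code is MDS (slack = 0).
Description: the claimed parameters are [15, 7, 9]_16; such a code would be MDS (meets Singleton bound).


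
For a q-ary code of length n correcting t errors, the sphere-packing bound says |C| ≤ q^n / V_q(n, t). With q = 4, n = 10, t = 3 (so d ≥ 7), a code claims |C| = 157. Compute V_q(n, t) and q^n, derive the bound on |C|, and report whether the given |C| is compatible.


V_q(n, t) = 3676, q^n = 1048576, Hamming bound = 285, |C| = 157 ≤ bound (satisfied).

Step 1: Compute V_q(n, t) = Σ_{j=0}^3 C(n, j) (q−1)^j.
  j = 0: C(10,0)·(3)^0 = 1·1 = 1.
  j = 1: C(10,1)·(3)^1 = 10·3 = 30.
  j = 2: C(10,2)·(3)^2 = 45·9 = 405.
  j = 3: C(10,3)·(3)^3 = 120·27 = 3240.
  V_q(n, t) = 1 + 30 + 405 + 3240 = 3676.
Step 2: q^n = 4^10 = 1048576.
Step 3: Hamming bound ⌊q^n / V_q(n,t)⌋ = ⌊1048576/3676⌋ = 285.
Step 4: Compare |C| = 157 to 285: satisfied.
The claimed |C| lies below the Hamming bound.


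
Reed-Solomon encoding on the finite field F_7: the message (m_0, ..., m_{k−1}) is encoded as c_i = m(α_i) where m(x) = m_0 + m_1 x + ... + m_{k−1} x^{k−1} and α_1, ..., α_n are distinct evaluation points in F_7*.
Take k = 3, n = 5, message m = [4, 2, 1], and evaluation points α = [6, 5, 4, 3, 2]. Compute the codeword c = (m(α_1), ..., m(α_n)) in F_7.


c = [3, 4, 0, 5, 5]

Message polynomial: m(x) = 4 + 2·x + 1·x^2 (mod 7).
For each evaluation point α_i, compute m(α_i) mod 7:
  α_1 = 6: Horner steps 1 → 1 → 3, so m(6) = 3.
  α_2 = 5: Horner steps 1 → 0 → 4, so m(5) = 4.
  α_3 = 4: Horner steps 1 → 6 → 0, so m(4) = 0.
  α_4 = 3: Horner steps 1 → 5 → 5, so m(3) = 5.
  α_5 = 2: Horner steps 1 → 4 → 5, so m(2) = 5.
Codeword c = [3, 4, 0, 5, 5] ∈ F_7^5.


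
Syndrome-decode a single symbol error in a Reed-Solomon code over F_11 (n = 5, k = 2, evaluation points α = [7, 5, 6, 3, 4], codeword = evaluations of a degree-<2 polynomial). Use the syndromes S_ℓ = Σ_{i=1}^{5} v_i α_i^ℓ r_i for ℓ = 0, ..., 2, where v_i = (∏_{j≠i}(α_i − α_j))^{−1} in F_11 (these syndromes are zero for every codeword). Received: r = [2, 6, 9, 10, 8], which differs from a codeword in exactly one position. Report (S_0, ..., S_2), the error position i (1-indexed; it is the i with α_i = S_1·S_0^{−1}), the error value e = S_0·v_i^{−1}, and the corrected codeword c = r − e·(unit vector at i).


S = (1, 6, 3), error at position 3, error magnitude e = 5, c = [2, 6, 4, 10, 8].

Step 1: column multipliers v_i = (∏_{j≠i}(α_i − α_j))^{−1} mod 11.
  i = 1 (α = 7): (7−5)(7−6)(7−3)(7−4) = 2·1·4·3 = 24 ≡ 2, so v_1 = 2^{−1} = 6 (mod 11).
  i = 2 (α = 5): (5−7)(5−6)(5−3)(5−4) = (−2)·(−1)·2·1 = 4 ≡ 4, so v_2 = 4^{−1} = 3 (mod 11).
  i = 3 (α = 6): (6−7)(6−5)(6−3)(6−4) = (−1)·1·3·2 = −6 ≡ 5, so v_3 = 5^{−1} = 9 (mod 11).
  i = 4 (α = 3): (3−7)(3−5)(3−6)(3−4) = (−4)·(−2)·(−3)·(−1) = 24 ≡ 2, so v_4 = 2^{−1} = 6 (mod 11).
  i = 5 (α = 4): (4−7)(4−5)(4−6)(4−3) = (−3)·(−1)·(−2)·1 = −6 ≡ 5, so v_5 = 5^{−1} = 9 (mod 11).
  v = [6, 3, 9, 6, 9].
Step 2: syndromes of r = [2, 6, 9, 10, 8] (all sums mod 11).
  S_0 = Σ v_i r_i = 6·2 + 3·6 + 9·9 + 6·10 + 9·8 = 243 ≡ 1.
  S_1 = Σ v_i α_i r_i = 6·7·2 + 3·5·6 + 9·6·9 + 6·3·10 + 9·4·8 = 1128 ≡ 6.
  α_i^2 mod 11 = [5, 3, 3, 9, 5].
  S_2 = Σ v_i α_i^2 r_i = 6·5·2 + 3·3·6 + 9·3·9 + 6·9·10 + 9·5·8 = 1257 ≡ 3.
  S = (1, 6, 3) ≠ 0, so r is not a codeword (an error is present).
Step 3: locate the error. For a single error e at position i, S_ℓ = v_i·e·α_i^ℓ, so α_err = S_1/S_0.
  S_0^{−1} = 1^{−1} = 1 (mod 11), so α_err = 6·1 = 6 ≡ 6 = α_3. Error position i = 3.
  Consistency check: S_2/S_1 = 3·2 = 6 ≡ 6 = α_err ✓ (single-error assumption holds).
Step 4: error magnitude e = S_0/v_3 = S_0·∏_{j≠3}(α_3 − α_j) = 1·5 = 5 ≡ 5 (mod 11).
Step 5: correct position 3: c_3 = r_3 − e = 9 − 5 ≡ 4 (mod 11). Hence c = [2, 6, 4, 10, 8].
  Check: interpolating c through the α_i gives m(x) = 5 + 9·x (degree < 2) with m(α_i) = c_i for every i, so c is indeed a codeword.


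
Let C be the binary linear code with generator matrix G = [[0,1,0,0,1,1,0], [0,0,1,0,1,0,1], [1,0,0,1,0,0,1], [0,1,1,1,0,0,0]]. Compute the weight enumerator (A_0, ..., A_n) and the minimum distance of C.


Weight distribution: A_0 = 1, A_2 = 1, A_3 = 6, A_4 = 5, A_5 = 2, A_6 = 1. Minimum distance d = 2.

Enumerate all 2^4 = 16 messages m ∈ F_2^4.
For each, compute codeword c = mG in F_2^7, then tally its weight.
  m = 0000 → c = 0000000, weight = 0.
  m = 1000 → c = 0100110, weight = 3.
  m = 0100 → c = 0010101, weight = 3.
  m = 1100 → c = 0110011, weight = 4.
  m = 0010 → c = 1001001, weight = 3.
  m = 1010 → c = 1101111, weight = 6.
  m = 0110 → c = 1011100, weight = 4.
  m = 1110 → c = 1111010, weight = 5.
  m = 0001 → c = 0111000, weight = 3.
  m = 1001 → c = 0011110, weight = 4.
  m = 0101 → c = 0101101, weight = 4.
  m = 1101 → c = 0001011, weight = 3.
  m = 0011 → c = 1110001, weight = 4.
  m = 1011 → c = 1010111, weight = 5.
  m = 0111 → c = 1100100, weight = 3.
  m = 1111 → c = 1000010, weight = 2.
Tally weights:
  weight 0: 1 codewords.
  weight 2: 1 codewords.
  weight 3: 6 codewords.
  weight 4: 5 codewords.
  weight 5: 2 codewords.
  weight 6: 1 codewords.
Minimum distance d = smallest w > 0 with A_w > 0 = 2.
Sanity: Σ A_w = 16 = 2^4 = 16 ✓.


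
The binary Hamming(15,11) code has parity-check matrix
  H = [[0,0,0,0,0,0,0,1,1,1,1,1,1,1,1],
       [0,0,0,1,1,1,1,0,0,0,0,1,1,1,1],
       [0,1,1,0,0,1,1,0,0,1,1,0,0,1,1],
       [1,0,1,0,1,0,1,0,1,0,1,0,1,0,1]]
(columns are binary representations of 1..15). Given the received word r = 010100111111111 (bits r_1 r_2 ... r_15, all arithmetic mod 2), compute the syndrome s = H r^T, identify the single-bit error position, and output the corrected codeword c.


s = (0, 0, 0, 1)^T, error position = 1, corrected codeword c = 110100111111111

Compute s = H r^T mod 2 one row at a time:
  s_1 = 1 + 1 + 1 + 1 + 1 + 1 + 1 + 1 = 8 ≡ 0 (mod 2).
  s_2 = 1 + 0 + 0 + 1 + 1 + 1 + 1 + 1 = 6 ≡ 0 (mod 2).
  s_3 = 1 + 0 + 0 + 1 + 1 + 1 + 1 + 1 = 6 ≡ 0 (mod 2).
  s_4 = 0 + 0 + 0 + 1 + 1 + 1 + 1 + 1 = 5 ≡ 1 (mod 2).
s = (0, 0, 0, 1)^T — this equals column 1 of H (binary 0001), so error is at position 1.
Correct: flip bit 1 of r = 010100111111111 to get c = 110100111111111.


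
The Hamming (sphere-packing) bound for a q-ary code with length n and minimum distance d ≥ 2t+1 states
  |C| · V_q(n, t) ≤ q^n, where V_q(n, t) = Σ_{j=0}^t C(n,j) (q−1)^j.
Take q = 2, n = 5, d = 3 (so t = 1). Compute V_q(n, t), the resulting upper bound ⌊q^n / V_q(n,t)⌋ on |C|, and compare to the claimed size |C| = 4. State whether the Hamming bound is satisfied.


V_q(n, t) = 6, q^n = 32, Hamming bound = 5, |C| = 4 ≤ bound (satisfied).

Step 1: Compute V_q(n, t) = Σ_{j=0}^1 C(n, j) (q−1)^j.
  j = 0: C(5,0)·(1)^0 = 1·1 = 1.
  j = 1: C(5,1)·(1)^1 = 5·1 = 5.
  V_q(n, t) = 1 + 5 = 6.
Step 2: q^n = 2^5 = 32.
Step 3: Hamming bound ⌊q^n / V_q(n,t)⌋ = ⌊32/6⌋ = 5.
Step 4: Compare |C| = 4 to 5: satisfied.
The claimed |C| lies below the Hamming bound.


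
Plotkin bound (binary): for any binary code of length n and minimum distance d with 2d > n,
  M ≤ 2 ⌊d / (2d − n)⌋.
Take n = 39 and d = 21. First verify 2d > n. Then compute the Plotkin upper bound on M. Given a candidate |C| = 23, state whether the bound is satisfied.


Plotkin bound M ≤ 14; given |C| = 23 > bound (violated).

Check applicability: 2d = 42, n = 39.
2d − n = 3 > 0, so Plotkin applies.
Compute d/(2d−n) = 21/3 ≈ 7.0000.
⌊d/(2d−n)⌋ = 7.
Plotkin bound: M ≤ 2·7 = 14.
Given |C| = 23, check: VIOLATED.
This |C| is above the Plotkin bound, so no binary code with n = 39, d = 21 and 23 codewords exists.


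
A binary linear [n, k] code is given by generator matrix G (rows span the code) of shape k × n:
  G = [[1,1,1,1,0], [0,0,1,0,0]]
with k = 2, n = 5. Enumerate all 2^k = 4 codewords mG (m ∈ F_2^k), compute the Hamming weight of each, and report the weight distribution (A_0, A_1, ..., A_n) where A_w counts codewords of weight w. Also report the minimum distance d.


Weight distribution: A_0 = 1, A_1 = 1, A_3 = 1, A_4 = 1. Minimum distance d = 1.

Enumerate all 2^2 = 4 messages m ∈ F_2^2.
For each, compute codeword c = mG in F_2^5, then tally its weight.
  m = 00 → c = 00000, weight = 0.
  m = 10 → c = 11110, weight = 4.
  m = 01 → c = 00100, weight = 1.
  m = 11 → c = 11010, weight = 3.
Tally weights:
  weight 0: 1 codewords.
  weight 1: 1 codewords.
  weight 3: 1 codewords.
  weight 4: 1 codewords.
Minimum distance d = smallest w > 0 with A_w > 0 = 1.
Sanity: Σ A_w = 4 = 2^2 = 4 ✓.


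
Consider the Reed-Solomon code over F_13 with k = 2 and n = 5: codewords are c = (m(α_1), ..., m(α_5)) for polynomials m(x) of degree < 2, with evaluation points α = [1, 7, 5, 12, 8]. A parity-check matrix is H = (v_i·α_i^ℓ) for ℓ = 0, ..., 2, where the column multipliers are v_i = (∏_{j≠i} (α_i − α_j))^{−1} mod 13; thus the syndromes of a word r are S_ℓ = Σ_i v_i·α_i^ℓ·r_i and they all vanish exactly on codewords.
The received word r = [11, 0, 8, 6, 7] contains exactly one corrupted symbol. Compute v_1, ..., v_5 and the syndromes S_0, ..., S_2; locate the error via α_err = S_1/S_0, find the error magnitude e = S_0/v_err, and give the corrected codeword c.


S = (9, 7, 4), error at position 5, error magnitude e = 11, c = [11, 0, 8, 6, 9].

Step 1: column multipliers v_i = (∏_{j≠i}(α_i − α_j))^{−1} mod 13.
  i = 1 (α = 1): (1−7)(1−5)(1−12)(1−8) = (−6)·(−4)·(−11)·(−7) = 1848 ≡ 2, so v_1 = 2^{−1} = 7 (mod 13).
  i = 2 (α = 7): (7−1)(7−5)(7−12)(7−8) = 6·2·(−5)·(−1) = 60 ≡ 8, so v_2 = 8^{−1} = 5 (mod 13).
  i = 3 (α = 5): (5−1)(5−7)(5−12)(5−8) = 4·(−2)·(−7)·(−3) = −168 ≡ 1, so v_3 = 1^{−1} = 1 (mod 13).
  i = 4 (α = 12): (12−1)(12−7)(12−5)(12−8) = 11·5·7·4 = 1540 ≡ 6, so v_4 = 6^{−1} = 11 (mod 13).
  i = 5 (α = 8): (8−1)(8−7)(8−5)(8−12) = 7·1·3·(−4) = −84 ≡ 7, so v_5 = 7^{−1} = 2 (mod 13).
  v = [7, 5, 1, 11, 2].
Step 2: syndromes of r = [11, 0, 8, 6, 7] (all sums mod 13).
  S_0 = Σ v_i r_i = 7·11 + 5·0 + 1·8 + 11·6 + 2·7 = 165 ≡ 9.
  S_1 = Σ v_i α_i r_i = 7·1·11 + 5·7·0 + 1·5·8 + 11·12·6 + 2·8·7 = 1021 ≡ 7.
  α_i^2 mod 13 = [1, 10, 12, 1, 12].
  S_2 = Σ v_i α_i^2 r_i = 7·1·11 + 5·10·0 + 1·12·8 + 11·1·6 + 2·12·7 = 407 ≡ 4.
  S = (9, 7, 4) ≠ 0, so r is not a codeword (an error is present).
Step 3: locate the error. For a single error e at position i, S_ℓ = v_i·e·α_i^ℓ, so α_err = S_1/S_0.
  S_0^{−1} = 9^{−1} = 3 (mod 13), so α_err = 7·3 = 21 ≡ 8 = α_5. Error position i = 5.
  Consistency check: S_2/S_1 = 4·2 = 8 ≡ 8 = α_err ✓ (single-error assumption holds).
Step 4: error magnitude e = S_0/v_5 = S_0·∏_{j≠5}(α_5 − α_j) = 9·7 = 63 ≡ 11 (mod 13).
Step 5: correct position 5: c_5 = r_5 − e = 7 − 11 ≡ 9 (mod 13). Hence c = [11, 0, 8, 6, 9].
  Check: interpolating c through the α_i gives m(x) = 2 + 9·x (degree < 2) with m(α_i) = c_i for every i, so c is indeed a codeword.


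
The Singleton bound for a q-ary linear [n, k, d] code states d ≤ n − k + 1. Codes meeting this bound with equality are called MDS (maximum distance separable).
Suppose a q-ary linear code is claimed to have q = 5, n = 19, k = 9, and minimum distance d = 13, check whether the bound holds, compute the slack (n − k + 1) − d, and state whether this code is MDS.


Singleton RHS = n − k + 1 = 11, slack = -2, bound violated (no such code; not MDS).

Singleton bound: d ≤ n − k + 1.
Here n = 19, k = 9, so n − k + 1 = 11.
Given d = 13, check d ≤ 11: NO.
Slack = (n − k + 1) − d = -2.
The slack is negative: d = 13 exceeds n − k + 1 = 11 by 2, so the Singleton bound is violated and no linear [19, 9, 13]_5 code can exist. In particular it is not MDS (MDS requires d = n − k + 1 exactly).
Description: the claimed parameters are [19, 9, 13]_5; such a code would be impossible (violates the Singleton bound).


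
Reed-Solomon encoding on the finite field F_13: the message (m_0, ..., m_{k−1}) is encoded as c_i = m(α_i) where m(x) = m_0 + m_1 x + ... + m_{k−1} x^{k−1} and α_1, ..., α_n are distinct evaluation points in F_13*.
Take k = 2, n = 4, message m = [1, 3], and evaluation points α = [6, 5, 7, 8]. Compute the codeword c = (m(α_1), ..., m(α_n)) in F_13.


c = [6, 3, 9, 12]

Message polynomial: m(x) = 1 + 3·x (mod 13).
For each evaluation point α_i, compute m(α_i) mod 13:
  α_1 = 6: Horner steps 3 → 6, so m(6) = 6.
  α_2 = 5: Horner steps 3 → 3, so m(5) = 3.
  α_3 = 7: Horner steps 3 → 9, so m(7) = 9.
  α_4 = 8: Horner steps 3 → 12, so m(8) = 12.
Codeword c = [6, 3, 9, 12] ∈ F_13^4.


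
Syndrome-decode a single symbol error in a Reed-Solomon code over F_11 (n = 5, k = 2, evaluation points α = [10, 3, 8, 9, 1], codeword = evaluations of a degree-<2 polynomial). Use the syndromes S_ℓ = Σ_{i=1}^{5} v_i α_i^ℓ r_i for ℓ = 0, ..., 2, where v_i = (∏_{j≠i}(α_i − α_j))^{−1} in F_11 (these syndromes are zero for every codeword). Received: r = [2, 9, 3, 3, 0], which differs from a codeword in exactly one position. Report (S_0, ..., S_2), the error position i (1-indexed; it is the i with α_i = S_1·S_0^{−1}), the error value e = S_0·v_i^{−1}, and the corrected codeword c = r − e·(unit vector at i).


S = (8, 9, 6), error at position 3, error magnitude e = 10, c = [2, 9, 4, 3, 0].

Step 1: column multipliers v_i = (∏_{j≠i}(α_i − α_j))^{−1} mod 11.
  i = 1 (α = 10): (10−3)(10−8)(10−9)(10−1) = 7·2·1·9 = 126 ≡ 5, so v_1 = 5^{−1} = 9 (mod 11).
  i = 2 (α = 3): (3−10)(3−8)(3−9)(3−1) = (−7)·(−5)·(−6)·2 = −420 ≡ 9, so v_2 = 9^{−1} = 5 (mod 11).
  i = 3 (α = 8): (8−10)(8−3)(8−9)(8−1) = (−2)·5·(−1)·7 = 70 ≡ 4, so v_3 = 4^{−1} = 3 (mod 11).
  i = 4 (α = 9): (9−10)(9−3)(9−8)(9−1) = (−1)·6·1·8 = −48 ≡ 7, so v_4 = 7^{−1} = 8 (mod 11).
  i = 5 (α = 1): (1−10)(1−3)(1−8)(1−9) = (−9)·(−2)·(−7)·(−8) = 1008 ≡ 7, so v_5 = 7^{−1} = 8 (mod 11).
  v = [9, 5, 3, 8, 8].
Step 2: syndromes of r = [2, 9, 3, 3, 0] (all sums mod 11).
  S_0 = Σ v_i r_i = 9·2 + 5·9 + 3·3 + 8·3 + 8·0 = 96 ≡ 8.
  S_1 = Σ v_i α_i r_i = 9·10·2 + 5·3·9 + 3·8·3 + 8·9·3 + 8·1·0 = 603 ≡ 9.
  α_i^2 mod 11 = [1, 9, 9, 4, 1].
  S_2 = Σ v_i α_i^2 r_i = 9·1·2 + 5·9·9 + 3·9·3 + 8·4·3 + 8·1·0 = 600 ≡ 6.
  S = (8, 9, 6) ≠ 0, so r is not a codeword (an error is present).
Step 3: locate the error. For a single error e at position i, S_ℓ = v_i·e·α_i^ℓ, so α_err = S_1/S_0.
  S_0^{−1} = 8^{−1} = 7 (mod 11), so α_err = 9·7 = 63 ≡ 8 = α_3. Error position i = 3.
  Consistency check: S_2/S_1 = 6·5 = 30 ≡ 8 = α_err ✓ (single-error assumption holds).
Step 4: error magnitude e = S_0/v_3 = S_0·∏_{j≠3}(α_3 − α_j) = 8·4 = 32 ≡ 10 (mod 11).
Step 5: correct position 3: c_3 = r_3 − e = 3 − 10 ≡ 4 (mod 11). Hence c = [2, 9, 4, 3, 0].
  Check: interpolating c through the α_i gives m(x) = 1 + 10·x (degree < 2) with m(α_i) = c_i for every i, so c is indeed a codeword.


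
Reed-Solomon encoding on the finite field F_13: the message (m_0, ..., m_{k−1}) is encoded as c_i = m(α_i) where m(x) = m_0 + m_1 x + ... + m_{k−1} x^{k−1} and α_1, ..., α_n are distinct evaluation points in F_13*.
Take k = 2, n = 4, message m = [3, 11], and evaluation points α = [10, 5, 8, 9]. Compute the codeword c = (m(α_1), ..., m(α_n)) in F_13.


c = [9, 6, 0, 11]

Message polynomial: m(x) = 3 + 11·x (mod 13).
For each evaluation point α_i, compute m(α_i) mod 13:
  α_1 = 10: Horner steps 11 → 9, so m(10) = 9.
  α_2 = 5: Horner steps 11 → 6, so m(5) = 6.
  α_3 = 8: Horner steps 11 → 0, so m(8) = 0.
  α_4 = 9: Horner steps 11 → 11, so m(9) = 11.
Codeword c = [9, 6, 0, 11] ∈ F_13^4.


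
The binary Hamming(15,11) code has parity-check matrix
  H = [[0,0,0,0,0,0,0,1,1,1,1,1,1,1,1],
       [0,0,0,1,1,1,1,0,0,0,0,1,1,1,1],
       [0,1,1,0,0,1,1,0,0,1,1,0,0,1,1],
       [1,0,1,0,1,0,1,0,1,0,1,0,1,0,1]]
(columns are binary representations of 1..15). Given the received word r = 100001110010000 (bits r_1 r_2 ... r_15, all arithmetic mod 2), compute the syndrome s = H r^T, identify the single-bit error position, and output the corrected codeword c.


s = (0, 0, 1, 1)^T, error position = 3, corrected codeword c = 101001110010000

Compute s = H r^T mod 2 one row at a time:
  s_1 = 1 + 0 + 0 + 1 + 0 + 0 + 0 + 0 = 2 ≡ 0 (mod 2).
  s_2 = 0 + 0 + 1 + 1 + 0 + 0 + 0 + 0 = 2 ≡ 0 (mod 2).
  s_3 = 0 + 0 + 1 + 1 + 0 + 1 + 0 + 0 = 3 ≡ 1 (mod 2).
  s_4 = 1 + 0 + 0 + 1 + 0 + 1 + 0 + 0 = 3 ≡ 1 (mod 2).
s = (0, 0, 1, 1)^T — this equals column 3 of H (binary 0011), so error is at position 3.
Correct: flip bit 3 of r = 100001110010000 to get c = 101001110010000.


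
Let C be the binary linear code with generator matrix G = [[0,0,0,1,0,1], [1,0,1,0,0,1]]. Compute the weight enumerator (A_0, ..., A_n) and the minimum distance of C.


Weight distribution: A_0 = 1, A_2 = 1, A_3 = 2. Minimum distance d = 2.

Enumerate all 2^2 = 4 messages m ∈ F_2^2.
For each, compute codeword c = mG in F_2^6, then tally its weight.
  m = 00 → c = 000000, weight = 0.
  m = 10 → c = 000101, weight = 2.
  m = 01 → c = 101001, weight = 3.
  m = 11 → c = 101100, weight = 3.
Tally weights:
  weight 0: 1 codewords.
  weight 2: 1 codewords.
  weight 3: 2 codewords.
Minimum distance d = smallest w > 0 with A_w > 0 = 2.
Sanity: Σ A_w = 4 = 2^2 = 4 ✓.


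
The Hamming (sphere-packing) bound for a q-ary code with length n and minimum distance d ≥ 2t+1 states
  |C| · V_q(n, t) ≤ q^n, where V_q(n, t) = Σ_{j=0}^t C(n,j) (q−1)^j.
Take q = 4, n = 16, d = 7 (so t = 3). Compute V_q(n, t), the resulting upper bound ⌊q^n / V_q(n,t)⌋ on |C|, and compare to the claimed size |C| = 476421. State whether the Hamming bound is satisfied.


V_q(n, t) = 16249, q^n = 4294967296, Hamming bound = 264321, |C| = 476421 > bound (violated).

Step 1: Compute V_q(n, t) = Σ_{j=0}^3 C(n, j) (q−1)^j.
  j = 0: C(16,0)·(3)^0 = 1·1 = 1.
  j = 1: C(16,1)·(3)^1 = 16·3 = 48.
  j = 2: C(16,2)·(3)^2 = 120·9 = 1080.
  j = 3: C(16,3)·(3)^3 = 560·27 = 15120.
  V_q(n, t) = 1 + 48 + 1080 + 15120 = 16249.
Step 2: q^n = 4^16 = 4294967296.
Step 3: Hamming bound ⌊q^n / V_q(n,t)⌋ = ⌊4294967296/16249⌋ = 264321.
Step 4: Compare |C| = 476421 to 264321: violated.
The claimed |C| lies above the Hamming bound, so no 4-ary code of length 16 with d ≥ 7 can have 476421 codewords.


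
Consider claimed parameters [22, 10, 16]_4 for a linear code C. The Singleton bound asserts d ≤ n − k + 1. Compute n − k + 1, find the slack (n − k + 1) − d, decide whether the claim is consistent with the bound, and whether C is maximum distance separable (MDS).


Singleton RHS = n − k + 1 = 13, slack = -3, bound violated (no such code; not MDS).

Singleton bound: d ≤ n − k + 1.
Here n = 22, k = 10, so n − k + 1 = 13.
Given d = 16, check d ≤ 13: NO.
Slack = (n − k + 1) − d = -3.
The slack is negative: d = 16 exceeds n − k + 1 = 13 by 3, so the Singleton bound is violated and no linear [22, 10, 16]_4 code can exist. In particular it is not MDS (MDS requires d = n − k + 1 exactly).
Description: the claimed parameters are [22, 10, 16]_4; such a code would be impossible (violates the Singleton bound).


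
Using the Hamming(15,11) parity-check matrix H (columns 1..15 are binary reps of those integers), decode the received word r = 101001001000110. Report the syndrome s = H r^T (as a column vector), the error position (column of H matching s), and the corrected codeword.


s = (1, 1, 1, 0)^T, error position = 14, corrected codeword c = 101001001000100

Compute s = H r^T mod 2 one row at a time:
  s_1 = 0 + 1 + 0 + 0 + 0 + 1 + 1 + 0 = 3 ≡ 1 (mod 2).
  s_2 = 0 + 0 + 1 + 0 + 0 + 1 + 1 + 0 = 3 ≡ 1 (mod 2).
  s_3 = 0 + 1 + 1 + 0 + 0 + 0 + 1 + 0 = 3 ≡ 1 (mod 2).
  s_4 = 1 + 1 + 0 + 0 + 1 + 0 + 1 + 0 = 4 ≡ 0 (mod 2).
s = (1, 1, 1, 0)^T — this equals column 14 of H (binary 1110), so error is at position 14.
Correct: flip bit 14 of r = 101001001000110 to get c = 101001001000100.
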